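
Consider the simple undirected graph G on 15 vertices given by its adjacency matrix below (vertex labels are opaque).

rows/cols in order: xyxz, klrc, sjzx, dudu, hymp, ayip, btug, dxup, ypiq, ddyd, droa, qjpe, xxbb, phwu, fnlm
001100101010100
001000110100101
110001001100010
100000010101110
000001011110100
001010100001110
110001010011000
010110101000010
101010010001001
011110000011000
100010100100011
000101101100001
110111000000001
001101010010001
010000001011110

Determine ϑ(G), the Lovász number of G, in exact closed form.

deg(dudu) = 6; N(dudu) = {xyxz, dxup, ddyd, qjpe, xxbb, phwu}.
deg(phwu) = 6; N(phwu) = {sjzx, dudu, ayip, dxup, droa, fnlm}.
N(ayip) = {sjzx, hymp, btug, qjpe, xxbb, phwu}, |N(ayip)| = 6.
N(droa) = {xyxz, hymp, btug, ddyd, phwu, fnlm}, |N(droa)| = 6.
Every vertex has degree 6 (N=15); this is K(6,2), the Kneser graph.
spec(A) ≈ [6.0, 1.0, -3.0] (distinct, 5 d.p.).
−15·(-3) / ((6)−(-3)) = 5 = ϑ(G).
= 5.000000… (decimal).

5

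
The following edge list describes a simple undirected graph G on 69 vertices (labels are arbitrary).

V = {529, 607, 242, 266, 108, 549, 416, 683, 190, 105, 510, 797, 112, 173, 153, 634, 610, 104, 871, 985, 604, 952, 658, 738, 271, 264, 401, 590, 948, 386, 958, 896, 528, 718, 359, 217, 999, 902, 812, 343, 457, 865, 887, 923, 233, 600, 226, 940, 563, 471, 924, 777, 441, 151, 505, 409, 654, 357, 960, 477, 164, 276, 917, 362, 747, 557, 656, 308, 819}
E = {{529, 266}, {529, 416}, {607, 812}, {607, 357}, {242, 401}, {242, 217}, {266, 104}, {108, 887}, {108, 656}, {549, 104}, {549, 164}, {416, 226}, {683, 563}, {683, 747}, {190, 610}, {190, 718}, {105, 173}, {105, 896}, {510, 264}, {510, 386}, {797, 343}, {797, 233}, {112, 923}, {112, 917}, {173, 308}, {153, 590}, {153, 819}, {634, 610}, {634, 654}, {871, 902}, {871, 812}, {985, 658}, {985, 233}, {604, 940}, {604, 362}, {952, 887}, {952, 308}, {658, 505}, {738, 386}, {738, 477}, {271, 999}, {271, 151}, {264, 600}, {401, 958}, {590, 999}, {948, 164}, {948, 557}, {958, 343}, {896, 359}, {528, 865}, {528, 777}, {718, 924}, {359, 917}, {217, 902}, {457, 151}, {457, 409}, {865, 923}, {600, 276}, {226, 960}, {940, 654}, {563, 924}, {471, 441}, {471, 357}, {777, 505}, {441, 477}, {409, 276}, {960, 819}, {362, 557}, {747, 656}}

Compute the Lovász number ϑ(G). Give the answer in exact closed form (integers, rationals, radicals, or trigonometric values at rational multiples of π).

69*cos(pi/69)/(cos(pi/69) + 1)

Vertex 173 has 2 neighbors: 105, 308.
deg(656) = 2; N(656) = {108, 747}.
deg(226) = 2; N(226) = {416, 960}.
N(777) = {528, 505}, |N(777)| = 2.
2-regular, N=69; a single 69-cycle (edge-transitive).
A has 35 distinct eigenvalues ≈ [2.0, 1.9917, 1.9669, 1.9258, 1.8688, 1.7963, 1.7088, 1.6073, 1.4924, 1.3651, 1.2265, 1.0778, 0.9201, 0.7548, 0.5833, 0.4069, 0.2272, 0.0455, -0.1365, -0.3174, -0.4956, -0.6698, -0.8384, -1.0, -1.1534, -1.2972, -1.4302, -1.5514, -1.6598, -1.7544, -1.8344, -1.8993, -1.9484, -1.9814, -1.9979].
λ_max=2, λ_min=-2*cos(pi/69); ϑ = −69·λ_min/(λ_max−λ_min) = 69*cos(pi/69)/(cos(pi/69) + 1).
≈ 34.482114103 (to 9 d.p.).
α=34, χ(Ḡ)=35; ϑ=69*cos(pi/69)/(cos(pi/69) + 1) lies between (both strict).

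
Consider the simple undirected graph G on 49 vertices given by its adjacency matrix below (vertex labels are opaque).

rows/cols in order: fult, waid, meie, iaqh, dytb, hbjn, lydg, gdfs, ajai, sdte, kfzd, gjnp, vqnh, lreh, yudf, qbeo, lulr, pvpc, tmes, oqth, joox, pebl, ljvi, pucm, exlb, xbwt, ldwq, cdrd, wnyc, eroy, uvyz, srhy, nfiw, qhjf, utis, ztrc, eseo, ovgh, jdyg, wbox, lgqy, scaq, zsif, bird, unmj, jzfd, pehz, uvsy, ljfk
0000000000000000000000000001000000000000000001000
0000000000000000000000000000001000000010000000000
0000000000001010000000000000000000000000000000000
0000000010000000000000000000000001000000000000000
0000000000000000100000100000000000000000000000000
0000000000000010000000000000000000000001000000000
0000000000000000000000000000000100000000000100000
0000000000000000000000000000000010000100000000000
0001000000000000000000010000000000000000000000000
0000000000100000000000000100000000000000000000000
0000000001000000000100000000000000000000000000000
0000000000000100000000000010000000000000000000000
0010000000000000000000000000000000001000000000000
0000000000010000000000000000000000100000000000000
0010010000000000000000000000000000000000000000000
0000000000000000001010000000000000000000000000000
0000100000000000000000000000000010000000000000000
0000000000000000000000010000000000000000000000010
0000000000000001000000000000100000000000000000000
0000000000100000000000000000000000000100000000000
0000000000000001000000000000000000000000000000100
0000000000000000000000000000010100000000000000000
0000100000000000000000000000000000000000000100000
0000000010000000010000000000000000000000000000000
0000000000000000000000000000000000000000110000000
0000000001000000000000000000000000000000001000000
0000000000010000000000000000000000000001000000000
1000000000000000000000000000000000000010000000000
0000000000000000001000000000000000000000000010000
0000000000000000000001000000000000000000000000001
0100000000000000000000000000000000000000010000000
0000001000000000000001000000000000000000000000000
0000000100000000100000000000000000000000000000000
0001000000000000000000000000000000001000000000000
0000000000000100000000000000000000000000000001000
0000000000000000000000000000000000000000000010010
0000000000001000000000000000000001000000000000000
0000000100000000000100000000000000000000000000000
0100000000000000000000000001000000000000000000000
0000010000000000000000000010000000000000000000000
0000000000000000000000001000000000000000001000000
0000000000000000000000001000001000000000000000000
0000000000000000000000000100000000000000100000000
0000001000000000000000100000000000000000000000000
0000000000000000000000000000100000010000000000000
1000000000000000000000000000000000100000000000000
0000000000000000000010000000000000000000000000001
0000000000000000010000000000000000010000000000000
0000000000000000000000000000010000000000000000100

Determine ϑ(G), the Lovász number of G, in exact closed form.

Vertex wbox has 2 neighbors: hbjn, ldwq.
deg(sdte) = 2; N(sdte) = {kfzd, xbwt}.
N(lreh) = {gjnp, utis}, |N(lreh)| = 2.
N(pucm) = {ajai, pvpc}, |N(pucm)| = 2.
49-vertex 2-regular graph: a single 49-cycle (edge-transitive).
The 25 distinct eigenvalues: [2.0, 1.98358, 1.93459, 1.853834, 1.742637, 1.602827, 1.436699, 1.24698, 1.036785, 0.809567, 0.569055, 0.3192, 0.064103, -0.192046, -0.445042, -0.69073, -0.925077, -1.144233, -1.344602, -1.522892, -1.676176, -1.801938, -1.898111, -1.963118, -1.995891].
Lovász: ϑ = −49(-2*cos(pi/49))/(2+-(-1)*2*cos(pi/49)) = 49*cos(pi/49)/(cos(pi/49) + 1).
= 24.47480518… (decimal).
α=24, χ(Ḡ)=25; ϑ=49*cos(pi/49)/(cos(pi/49) + 1) lies between (both strict).

49*cos(pi/49)/(cos(pi/49) + 1)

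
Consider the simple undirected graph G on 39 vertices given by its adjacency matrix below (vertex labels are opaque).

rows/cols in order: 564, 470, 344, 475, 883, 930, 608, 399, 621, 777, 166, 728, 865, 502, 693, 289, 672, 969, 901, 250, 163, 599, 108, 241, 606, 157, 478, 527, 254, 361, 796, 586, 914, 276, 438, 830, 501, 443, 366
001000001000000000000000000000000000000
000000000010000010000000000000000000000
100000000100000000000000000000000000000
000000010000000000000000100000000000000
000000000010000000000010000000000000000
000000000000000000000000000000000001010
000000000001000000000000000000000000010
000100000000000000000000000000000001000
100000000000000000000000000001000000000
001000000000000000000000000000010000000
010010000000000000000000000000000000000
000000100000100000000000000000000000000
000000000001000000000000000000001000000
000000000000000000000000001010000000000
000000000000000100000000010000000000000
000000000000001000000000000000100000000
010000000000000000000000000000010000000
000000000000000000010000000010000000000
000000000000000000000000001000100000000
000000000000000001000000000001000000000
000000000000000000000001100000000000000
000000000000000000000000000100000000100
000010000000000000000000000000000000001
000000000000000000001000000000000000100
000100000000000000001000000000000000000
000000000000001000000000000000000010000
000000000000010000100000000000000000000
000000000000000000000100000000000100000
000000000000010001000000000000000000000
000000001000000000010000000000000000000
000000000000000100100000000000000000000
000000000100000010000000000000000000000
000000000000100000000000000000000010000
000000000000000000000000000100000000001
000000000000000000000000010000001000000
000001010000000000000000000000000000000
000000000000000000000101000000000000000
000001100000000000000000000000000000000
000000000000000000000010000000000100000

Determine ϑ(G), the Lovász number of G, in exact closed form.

deg(621) = 2; N(621) = {564, 361}.
deg(599) = 2; N(599) = {527, 501}.
Vertex 883 has 2 neighbors: 166, 108.
N(166) = {470, 883}, |N(166)| = 2.
G on 39 vertices is 2-regular; a single 39-cycle (edge-transitive).
spec(A) ≈ [2.0, 1.974101, 1.897073, 1.770912, 1.598886, 1.385449, 1.136129, 0.857385, 0.556435, 0.241073, -0.080532, -0.400051, -0.70921, -1.0, -1.264891, -1.497021, -1.69038, -1.839959, -1.941884, -1.993515] (distinct, 6 d.p.).
With N=39: ϑ(G) = 39·(-(-1)*2*cos(pi/39))/(2−(-2*cos(pi/39))) = 39*cos(pi/39)/(cos(pi/39) + 1).
≈ 19.468332410 (to 9 d.p.).
Sandwich: α(G)=19 ≤ ϑ(G)=39*cos(pi/39)/(cos(pi/39) + 1) ≤ χ(Ḡ)=20 (both strict).

39*cos(pi/39)/(cos(pi/39) + 1)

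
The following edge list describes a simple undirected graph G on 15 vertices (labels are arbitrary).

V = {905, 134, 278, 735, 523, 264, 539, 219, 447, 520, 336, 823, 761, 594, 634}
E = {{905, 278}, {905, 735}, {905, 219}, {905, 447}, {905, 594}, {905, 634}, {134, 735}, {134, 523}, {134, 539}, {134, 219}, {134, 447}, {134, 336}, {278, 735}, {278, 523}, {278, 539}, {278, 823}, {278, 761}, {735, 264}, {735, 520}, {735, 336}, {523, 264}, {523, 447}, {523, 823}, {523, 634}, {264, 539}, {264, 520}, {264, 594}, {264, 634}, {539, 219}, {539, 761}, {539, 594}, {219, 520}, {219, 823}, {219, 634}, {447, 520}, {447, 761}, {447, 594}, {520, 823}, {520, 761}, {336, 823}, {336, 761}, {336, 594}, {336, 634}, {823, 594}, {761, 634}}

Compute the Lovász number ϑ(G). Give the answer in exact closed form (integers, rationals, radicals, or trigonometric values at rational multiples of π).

5

Vertex 539 has 6 neighbors: 134, 278, 264, 219, 761, 594.
Vertex 447 has 6 neighbors: 905, 134, 523, 520, 761, 594.
deg(520) = 6; N(520) = {735, 264, 219, 447, 823, 761}.
Vertex 735 has 6 neighbors: 905, 134, 278, 264, 520, 336.
6-regular, N=15; this is K(6,2), the Kneser graph.
Distinct eigenvalues (to 3 d.p.): [6.0, 1.0, -3.0].
−15·(-3) / ((6)−(-3)) = 5 = ϑ(G).
ϑ(G) ≈ 5.0000.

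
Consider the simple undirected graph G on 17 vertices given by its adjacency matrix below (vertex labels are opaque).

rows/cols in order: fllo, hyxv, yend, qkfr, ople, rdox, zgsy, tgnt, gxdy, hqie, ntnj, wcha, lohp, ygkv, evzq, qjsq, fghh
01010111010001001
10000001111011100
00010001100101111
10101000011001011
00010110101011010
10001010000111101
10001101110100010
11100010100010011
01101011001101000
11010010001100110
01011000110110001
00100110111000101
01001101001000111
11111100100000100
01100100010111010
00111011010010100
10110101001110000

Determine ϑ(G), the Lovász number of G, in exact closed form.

deg(fllo) = 8; N(fllo) = {hyxv, qkfr, rdox, zgsy, tgnt, hqie, ygkv, fghh}.
N(ople) = {qkfr, rdox, zgsy, gxdy, ntnj, lohp, ygkv, qjsq}, |N(ople)| = 8.
Vertex ygkv has 8 neighbors: fllo, hyxv, yend, qkfr, ople, rdox, gxdy, evzq.
Vertex gxdy has 8 neighbors: hyxv, yend, ople, zgsy, tgnt, ntnj, wcha, ygkv.
Regular of degree 8 on 17 vertices: strongly regular (17,8,3,4).
spec(A) ≈ [8.0, 1.562, -2.562] (distinct, 3 d.p.).
−17·(-sqrt(17)/2 - 1/2) / ((8)−(-sqrt(17)/2 - 1/2)) = sqrt(17) = ϑ(G).
≈ 4.123105626 (to 9 d.p.).

sqrt(17)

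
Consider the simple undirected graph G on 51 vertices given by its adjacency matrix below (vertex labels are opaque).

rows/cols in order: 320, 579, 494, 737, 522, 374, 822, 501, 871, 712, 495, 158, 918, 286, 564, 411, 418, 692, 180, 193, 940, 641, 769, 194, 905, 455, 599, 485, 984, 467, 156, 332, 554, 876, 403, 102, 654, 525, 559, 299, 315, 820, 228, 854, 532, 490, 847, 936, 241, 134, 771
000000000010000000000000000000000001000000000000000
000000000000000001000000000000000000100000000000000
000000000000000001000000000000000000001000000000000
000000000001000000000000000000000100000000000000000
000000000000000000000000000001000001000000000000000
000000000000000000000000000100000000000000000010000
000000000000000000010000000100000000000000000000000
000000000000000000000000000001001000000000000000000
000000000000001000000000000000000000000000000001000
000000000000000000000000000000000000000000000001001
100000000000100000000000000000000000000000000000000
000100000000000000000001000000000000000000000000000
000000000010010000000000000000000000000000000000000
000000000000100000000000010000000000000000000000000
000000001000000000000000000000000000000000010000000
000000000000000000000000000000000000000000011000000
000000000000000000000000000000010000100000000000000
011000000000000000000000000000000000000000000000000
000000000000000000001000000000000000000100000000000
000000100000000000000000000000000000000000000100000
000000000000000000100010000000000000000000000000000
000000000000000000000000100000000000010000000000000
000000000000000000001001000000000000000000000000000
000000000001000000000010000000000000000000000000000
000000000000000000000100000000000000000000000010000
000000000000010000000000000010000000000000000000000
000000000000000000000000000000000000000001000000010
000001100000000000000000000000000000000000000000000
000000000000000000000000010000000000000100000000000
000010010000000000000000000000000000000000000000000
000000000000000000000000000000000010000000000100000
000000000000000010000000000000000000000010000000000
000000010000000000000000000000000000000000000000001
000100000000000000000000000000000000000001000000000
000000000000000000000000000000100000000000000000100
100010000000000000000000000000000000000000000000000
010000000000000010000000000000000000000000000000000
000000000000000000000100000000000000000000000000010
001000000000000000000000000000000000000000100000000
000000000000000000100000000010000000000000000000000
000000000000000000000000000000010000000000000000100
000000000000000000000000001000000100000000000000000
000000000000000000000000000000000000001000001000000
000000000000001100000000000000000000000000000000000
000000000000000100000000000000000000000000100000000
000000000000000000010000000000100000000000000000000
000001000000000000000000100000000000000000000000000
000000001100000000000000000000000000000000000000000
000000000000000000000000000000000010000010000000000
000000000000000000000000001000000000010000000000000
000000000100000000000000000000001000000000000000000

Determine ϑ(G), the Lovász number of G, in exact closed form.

deg(403) = 2; N(403) = {156, 241}.
deg(905) = 2; N(905) = {641, 847}.
N(494) = {692, 559}, |N(494)| = 2.
Vertex 102 has 2 neighbors: 320, 522.
51-vertex 2-regular graph: this is C_{51}, the 51-cycle.
The 26 distinct eigenvalues: [2.0, 1.9848, 1.9396, 1.8649, 1.762, 1.6324, 1.478, 1.3012, 1.1047, 0.8915, 0.6647, 0.4279, 0.1845, -0.0616, -0.3068, -0.5473, -0.7796, -1.0, -1.2053, -1.3923, -1.5582, -1.7004, -1.8169, -1.9059, -1.9659, -1.9962].
Lovász: ϑ = −51(-2*cos(pi/51))/(2+-(-1)*2*cos(pi/51)) = 51*cos(pi/51)/(cos(pi/51) + 1).
= 25.47579… (decimal).
Sandwich: α(G)=25 ≤ ϑ(G)=51*cos(pi/51)/(cos(pi/51) + 1) ≤ χ(Ḡ)=26 (both strict).

51*cos(pi/51)/(cos(pi/51) + 1)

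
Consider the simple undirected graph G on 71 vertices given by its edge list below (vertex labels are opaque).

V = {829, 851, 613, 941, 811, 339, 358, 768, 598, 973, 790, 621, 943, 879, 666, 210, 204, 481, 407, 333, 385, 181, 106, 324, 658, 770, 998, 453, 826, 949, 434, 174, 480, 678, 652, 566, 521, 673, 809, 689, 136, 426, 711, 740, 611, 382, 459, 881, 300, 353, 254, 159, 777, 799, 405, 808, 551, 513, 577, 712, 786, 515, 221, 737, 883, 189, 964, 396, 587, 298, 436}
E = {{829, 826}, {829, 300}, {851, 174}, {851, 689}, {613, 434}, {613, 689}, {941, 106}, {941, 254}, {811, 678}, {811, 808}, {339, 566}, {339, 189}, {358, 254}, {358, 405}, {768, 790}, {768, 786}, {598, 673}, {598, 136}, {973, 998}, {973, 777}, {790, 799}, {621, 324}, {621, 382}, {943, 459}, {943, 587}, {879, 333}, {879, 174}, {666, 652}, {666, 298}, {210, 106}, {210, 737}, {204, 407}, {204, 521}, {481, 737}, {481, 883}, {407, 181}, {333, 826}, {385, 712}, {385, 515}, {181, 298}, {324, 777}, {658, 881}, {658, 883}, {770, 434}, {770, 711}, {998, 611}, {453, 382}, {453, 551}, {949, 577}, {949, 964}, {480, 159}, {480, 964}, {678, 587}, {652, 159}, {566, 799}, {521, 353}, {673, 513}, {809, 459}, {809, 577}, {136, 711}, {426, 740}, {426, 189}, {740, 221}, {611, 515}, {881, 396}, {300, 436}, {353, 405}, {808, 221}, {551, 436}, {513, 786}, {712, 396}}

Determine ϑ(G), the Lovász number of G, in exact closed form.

Vertex 689 has 2 neighbors: 851, 613.
Vertex 712 has 2 neighbors: 385, 396.
Vertex 652 has 2 neighbors: 666, 159.
deg(711) = 2; N(711) = {770, 136}.
Regular of degree 2 on 71 vertices: this is C_{71}, the 71-cycle.
spec(A) ≈ [2.0, 1.992174, 1.968756, 1.92993, 1.876, 1.807387, 1.724629, 1.628374, 1.519374, 1.398483, 1.266648, 1.124899, 0.974346, 0.816167, 0.651601, 0.481935, 0.308498, 0.132646, -0.044244, -0.220788, -0.395604, -0.567324, -0.734603, -0.896134, -1.05065, -1.196945, -1.333871, -1.460358, -1.575416, -1.678144, -1.767738, -1.843498, -1.904829, -1.951253, -1.982405, -1.998042] (distinct, 6 d.p.).
Lovász: ϑ = −71(-2*cos(pi/71))/(2+-(-1)*2*cos(pi/71)) = 71*cos(pi/71)/(cos(pi/71) + 1).
≈ 35.48261826 (to 8 d.p.).
35 ≤ 71*cos(pi/71)/(cos(pi/71) + 1) ≤ 36: both strict.

71*cos(pi/71)/(cos(pi/71) + 1)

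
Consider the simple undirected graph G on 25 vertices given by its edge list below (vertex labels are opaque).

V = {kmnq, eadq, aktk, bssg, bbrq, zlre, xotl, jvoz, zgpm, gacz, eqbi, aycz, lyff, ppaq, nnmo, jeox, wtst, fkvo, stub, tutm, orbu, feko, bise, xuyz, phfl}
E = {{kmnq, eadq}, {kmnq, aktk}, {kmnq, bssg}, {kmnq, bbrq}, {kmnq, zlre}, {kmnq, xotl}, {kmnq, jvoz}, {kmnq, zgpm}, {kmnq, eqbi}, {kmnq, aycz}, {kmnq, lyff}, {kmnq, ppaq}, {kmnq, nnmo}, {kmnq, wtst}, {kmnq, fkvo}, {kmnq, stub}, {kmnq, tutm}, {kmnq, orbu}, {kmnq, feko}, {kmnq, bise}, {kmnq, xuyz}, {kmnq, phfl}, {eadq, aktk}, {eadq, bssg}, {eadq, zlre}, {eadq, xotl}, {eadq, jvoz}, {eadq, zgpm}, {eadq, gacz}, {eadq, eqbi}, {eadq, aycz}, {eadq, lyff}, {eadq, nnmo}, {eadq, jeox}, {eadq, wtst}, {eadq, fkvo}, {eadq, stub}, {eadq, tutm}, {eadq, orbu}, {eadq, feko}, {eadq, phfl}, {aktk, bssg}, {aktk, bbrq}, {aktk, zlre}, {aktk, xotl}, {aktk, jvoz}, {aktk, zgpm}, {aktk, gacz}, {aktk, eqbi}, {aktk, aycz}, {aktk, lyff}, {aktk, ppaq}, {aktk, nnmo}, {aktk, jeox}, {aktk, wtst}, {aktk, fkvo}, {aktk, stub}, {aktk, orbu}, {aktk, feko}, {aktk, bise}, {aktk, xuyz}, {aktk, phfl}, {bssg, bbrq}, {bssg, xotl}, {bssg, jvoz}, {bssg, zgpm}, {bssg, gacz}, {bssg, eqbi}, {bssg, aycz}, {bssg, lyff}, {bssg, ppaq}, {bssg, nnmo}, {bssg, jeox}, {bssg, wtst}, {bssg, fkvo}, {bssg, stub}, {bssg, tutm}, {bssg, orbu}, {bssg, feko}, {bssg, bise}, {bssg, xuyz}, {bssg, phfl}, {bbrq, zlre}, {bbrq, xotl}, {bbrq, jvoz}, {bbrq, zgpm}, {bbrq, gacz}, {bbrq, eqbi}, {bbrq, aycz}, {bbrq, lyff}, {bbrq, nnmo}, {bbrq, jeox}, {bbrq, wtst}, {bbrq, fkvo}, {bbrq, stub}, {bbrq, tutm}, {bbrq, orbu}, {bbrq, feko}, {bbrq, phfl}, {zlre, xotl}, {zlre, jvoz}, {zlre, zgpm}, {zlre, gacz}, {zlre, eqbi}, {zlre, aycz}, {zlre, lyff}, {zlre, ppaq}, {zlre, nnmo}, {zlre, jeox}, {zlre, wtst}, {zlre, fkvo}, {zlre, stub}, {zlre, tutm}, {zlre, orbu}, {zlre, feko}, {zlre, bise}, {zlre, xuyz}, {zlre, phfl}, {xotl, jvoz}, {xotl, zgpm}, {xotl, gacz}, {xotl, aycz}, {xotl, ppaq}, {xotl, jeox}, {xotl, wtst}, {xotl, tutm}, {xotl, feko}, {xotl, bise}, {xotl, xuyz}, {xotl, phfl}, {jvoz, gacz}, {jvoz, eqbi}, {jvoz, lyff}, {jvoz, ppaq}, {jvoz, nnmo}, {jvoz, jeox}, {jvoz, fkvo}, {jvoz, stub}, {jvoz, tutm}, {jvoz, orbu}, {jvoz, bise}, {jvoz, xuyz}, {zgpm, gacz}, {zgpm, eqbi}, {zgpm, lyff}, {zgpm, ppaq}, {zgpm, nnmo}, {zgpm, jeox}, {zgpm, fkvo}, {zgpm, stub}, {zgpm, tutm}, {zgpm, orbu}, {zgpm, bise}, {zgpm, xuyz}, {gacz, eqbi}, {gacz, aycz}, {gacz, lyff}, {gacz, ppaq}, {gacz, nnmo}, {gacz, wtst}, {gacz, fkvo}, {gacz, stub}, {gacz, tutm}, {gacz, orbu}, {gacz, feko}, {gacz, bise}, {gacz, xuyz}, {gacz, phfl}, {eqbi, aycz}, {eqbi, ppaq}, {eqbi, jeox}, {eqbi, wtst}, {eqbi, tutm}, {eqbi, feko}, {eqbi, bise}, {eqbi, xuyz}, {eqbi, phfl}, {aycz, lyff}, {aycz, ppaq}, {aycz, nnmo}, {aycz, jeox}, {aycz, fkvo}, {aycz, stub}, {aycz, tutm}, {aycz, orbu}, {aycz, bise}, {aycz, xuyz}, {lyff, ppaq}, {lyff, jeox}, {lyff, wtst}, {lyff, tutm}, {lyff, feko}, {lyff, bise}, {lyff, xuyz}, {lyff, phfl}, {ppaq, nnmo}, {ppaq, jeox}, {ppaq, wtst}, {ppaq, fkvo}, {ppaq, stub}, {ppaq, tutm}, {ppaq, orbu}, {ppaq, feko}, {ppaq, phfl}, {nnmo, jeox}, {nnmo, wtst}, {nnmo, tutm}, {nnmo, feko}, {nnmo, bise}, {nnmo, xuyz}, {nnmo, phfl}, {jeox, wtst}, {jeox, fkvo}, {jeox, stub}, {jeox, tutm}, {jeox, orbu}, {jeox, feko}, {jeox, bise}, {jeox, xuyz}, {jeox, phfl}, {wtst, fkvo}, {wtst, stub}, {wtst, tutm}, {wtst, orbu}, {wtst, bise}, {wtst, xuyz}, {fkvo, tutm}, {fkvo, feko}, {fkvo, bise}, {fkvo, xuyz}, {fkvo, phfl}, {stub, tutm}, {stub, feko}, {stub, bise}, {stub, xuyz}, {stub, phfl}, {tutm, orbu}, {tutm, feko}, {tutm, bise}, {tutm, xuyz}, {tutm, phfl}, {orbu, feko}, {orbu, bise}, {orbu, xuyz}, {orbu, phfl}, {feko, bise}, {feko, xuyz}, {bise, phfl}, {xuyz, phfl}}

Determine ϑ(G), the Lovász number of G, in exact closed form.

deg(aktk) = 23; N(aktk) = {kmnq, eadq, bssg, bbrq, zlre, xotl, jvoz, zgpm, gacz, eqbi, aycz, lyff, ppaq, nnmo, jeox, wtst, fkvo, stub, orbu, feko, bise, xuyz, phfl}.
deg(nnmo) = 18; N(nnmo) = {kmnq, eadq, aktk, bssg, bbrq, zlre, jvoz, zgpm, gacz, aycz, ppaq, jeox, wtst, tutm, feko, bise, xuyz, phfl}.
N(wtst) = {kmnq, eadq, aktk, bssg, bbrq, zlre, xotl, gacz, eqbi, lyff, ppaq, nnmo, jeox, fkvo, stub, tutm, orbu, bise, xuyz}, |N(wtst)| = 19.
N(orbu) = {kmnq, eadq, aktk, bssg, bbrq, zlre, jvoz, zgpm, gacz, aycz, ppaq, jeox, wtst, tutm, feko, bise, xuyz, phfl}, |N(orbu)| = 18.
G = K_{7,6,5,3,2,2}: α = 7 = χ(Ḡ), so ϑ = 7.
Numerically 7.0000.
Lovász sandwich 7 ≤ 7 ≤ 7: collapsed.

7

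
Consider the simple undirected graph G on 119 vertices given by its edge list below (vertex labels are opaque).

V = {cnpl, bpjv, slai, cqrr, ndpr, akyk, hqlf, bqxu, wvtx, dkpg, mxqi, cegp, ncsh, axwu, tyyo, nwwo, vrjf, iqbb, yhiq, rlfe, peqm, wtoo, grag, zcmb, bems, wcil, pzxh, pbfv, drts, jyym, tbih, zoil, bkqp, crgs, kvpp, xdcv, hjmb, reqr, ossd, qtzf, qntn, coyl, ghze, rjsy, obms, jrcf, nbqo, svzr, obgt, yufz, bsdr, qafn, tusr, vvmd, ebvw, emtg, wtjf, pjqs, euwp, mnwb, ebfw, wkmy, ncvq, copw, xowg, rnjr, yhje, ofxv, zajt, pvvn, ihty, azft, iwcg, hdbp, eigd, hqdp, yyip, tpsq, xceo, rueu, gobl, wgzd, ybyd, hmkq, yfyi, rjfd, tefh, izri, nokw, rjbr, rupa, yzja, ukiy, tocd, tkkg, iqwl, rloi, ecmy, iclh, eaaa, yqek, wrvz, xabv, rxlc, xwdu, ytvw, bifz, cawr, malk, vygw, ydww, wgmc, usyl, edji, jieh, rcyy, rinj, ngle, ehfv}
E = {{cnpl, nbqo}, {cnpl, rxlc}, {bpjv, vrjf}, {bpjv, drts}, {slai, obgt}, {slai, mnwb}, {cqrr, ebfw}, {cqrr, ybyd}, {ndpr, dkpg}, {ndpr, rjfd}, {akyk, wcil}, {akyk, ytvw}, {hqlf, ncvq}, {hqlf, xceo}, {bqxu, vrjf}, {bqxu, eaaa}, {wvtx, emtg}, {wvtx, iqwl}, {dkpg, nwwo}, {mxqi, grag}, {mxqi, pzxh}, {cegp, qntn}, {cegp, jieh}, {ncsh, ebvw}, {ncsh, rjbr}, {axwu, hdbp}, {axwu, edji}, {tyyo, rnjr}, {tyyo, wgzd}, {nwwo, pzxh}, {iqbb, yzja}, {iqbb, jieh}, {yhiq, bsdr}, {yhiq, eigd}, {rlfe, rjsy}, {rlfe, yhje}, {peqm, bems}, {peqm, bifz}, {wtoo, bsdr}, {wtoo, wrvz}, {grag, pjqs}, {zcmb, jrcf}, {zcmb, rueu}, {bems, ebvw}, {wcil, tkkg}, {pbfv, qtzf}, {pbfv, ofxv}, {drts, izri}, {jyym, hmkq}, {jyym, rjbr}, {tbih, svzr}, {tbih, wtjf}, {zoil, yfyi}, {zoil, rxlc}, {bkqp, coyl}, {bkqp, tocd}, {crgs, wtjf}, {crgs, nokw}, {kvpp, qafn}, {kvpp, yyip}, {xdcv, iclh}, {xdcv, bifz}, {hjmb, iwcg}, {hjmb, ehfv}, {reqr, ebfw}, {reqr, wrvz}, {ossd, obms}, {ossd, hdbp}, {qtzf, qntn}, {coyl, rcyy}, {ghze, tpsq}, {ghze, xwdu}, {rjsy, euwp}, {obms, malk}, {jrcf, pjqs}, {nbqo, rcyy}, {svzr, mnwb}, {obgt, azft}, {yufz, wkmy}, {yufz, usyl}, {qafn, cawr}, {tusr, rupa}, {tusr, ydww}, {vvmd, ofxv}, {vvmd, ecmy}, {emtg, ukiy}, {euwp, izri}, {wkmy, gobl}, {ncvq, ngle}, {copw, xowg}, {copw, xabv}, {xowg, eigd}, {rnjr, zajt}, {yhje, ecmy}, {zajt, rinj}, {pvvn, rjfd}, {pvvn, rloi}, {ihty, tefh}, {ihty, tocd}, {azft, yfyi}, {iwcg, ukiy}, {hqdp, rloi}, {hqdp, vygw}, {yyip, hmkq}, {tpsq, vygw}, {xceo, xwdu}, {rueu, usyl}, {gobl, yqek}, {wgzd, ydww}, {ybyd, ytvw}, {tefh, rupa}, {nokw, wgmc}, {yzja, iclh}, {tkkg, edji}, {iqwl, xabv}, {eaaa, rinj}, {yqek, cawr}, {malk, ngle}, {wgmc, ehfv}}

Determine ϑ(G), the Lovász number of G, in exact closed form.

119*cos(pi/119)/(cos(pi/119) + 1)

N(rcyy) = {coyl, nbqo}, |N(rcyy)| = 2.
deg(nbqo) = 2; N(nbqo) = {cnpl, rcyy}.
N(rupa) = {tusr, tefh}, |N(rupa)| = 2.
Vertex jrcf has 2 neighbors: zcmb, pjqs.
2-regular, N=119; connected 2-regular on 119 ⇒ C_{119}.
Distinct eigenvalues (to 6 d.p.): [2.0, 1.997213, 1.988859, 1.974962, 1.95556, 1.930708, 1.900475, 1.864944, 1.824216, 1.778403, 1.727634, 1.672049, 1.611804, 1.547067, 1.478018, 1.404849, 1.327765, 1.24698, 1.162719, 1.075218, 0.984719, 0.891477, 0.795749, 0.697804, 0.597914, 0.496357, 0.393417, 0.28938, 0.184537, 0.079179, -0.026399, -0.131904, -0.237041, -0.341517, -0.445042, -0.547326, -0.648085, -0.747037, -0.843907, -0.938425, -1.030328, -1.119358, -1.205269, -1.287821, -1.366783, -1.441936, -1.51307, -1.579986, -1.642499, -1.700434, -1.75363, -1.801938, -1.845223, -1.883366, -1.916259, -1.943812, -1.965946, -1.982601, -1.993731, -1.999303].
Lovász (edge-transitive): ϑ = −119·(-2*cos(pi/119))/((2)−(-2*cos(pi/119))) = 119*cos(pi/119)/(cos(pi/119) + 1).
≈ 59.489632 (to 6 d.p.).
59 ≤ 119*cos(pi/119)/(cos(pi/119) + 1) ≤ 60: both strict.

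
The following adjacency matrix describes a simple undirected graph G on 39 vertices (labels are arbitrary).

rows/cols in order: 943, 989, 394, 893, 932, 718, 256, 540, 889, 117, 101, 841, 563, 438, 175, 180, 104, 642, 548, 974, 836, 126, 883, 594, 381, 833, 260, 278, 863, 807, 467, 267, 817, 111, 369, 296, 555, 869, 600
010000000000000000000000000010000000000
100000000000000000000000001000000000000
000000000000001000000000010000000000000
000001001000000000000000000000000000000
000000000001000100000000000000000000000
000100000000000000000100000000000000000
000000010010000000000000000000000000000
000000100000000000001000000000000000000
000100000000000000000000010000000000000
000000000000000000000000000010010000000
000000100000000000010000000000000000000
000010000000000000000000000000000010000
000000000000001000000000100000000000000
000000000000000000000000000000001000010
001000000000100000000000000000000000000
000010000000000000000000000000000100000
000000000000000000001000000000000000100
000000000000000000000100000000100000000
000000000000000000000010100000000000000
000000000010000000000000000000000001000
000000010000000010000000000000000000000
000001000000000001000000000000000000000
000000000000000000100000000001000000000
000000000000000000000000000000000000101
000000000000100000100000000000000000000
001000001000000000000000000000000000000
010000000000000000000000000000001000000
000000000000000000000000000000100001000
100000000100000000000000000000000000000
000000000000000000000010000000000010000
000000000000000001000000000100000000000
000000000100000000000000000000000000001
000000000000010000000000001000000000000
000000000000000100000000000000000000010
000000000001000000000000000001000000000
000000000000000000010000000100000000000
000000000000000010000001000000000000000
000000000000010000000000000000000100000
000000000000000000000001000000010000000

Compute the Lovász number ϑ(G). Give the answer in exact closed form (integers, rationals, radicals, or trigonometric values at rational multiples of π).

Vertex 548 has 2 neighbors: 883, 381.
deg(540) = 2; N(540) = {256, 836}.
Vertex 841 has 2 neighbors: 932, 369.
Vertex 104 has 2 neighbors: 836, 555.
deg(v) = 2 for all v (|V|=39); this is C_{39}, the 39-cycle.
A has 20 distinct eigenvalues ≈ [2.0, 1.974101, 1.897073, 1.770912, 1.598886, 1.385449, 1.136129, 0.857385, 0.556435, 0.241073, -0.080532, -0.400051, -0.70921, -1.0, -1.264891, -1.497021, -1.69038, -1.839959, -1.941884, -1.993515].
ϑ = −N·λ_min/(λ_max−λ_min) = −39·(-2*cos(pi/39))/(2−(-2*cos(pi/39))) = 39*cos(pi/39)/(cos(pi/39) + 1).
= 19.468332… (decimal).
α=19, χ(Ḡ)=20; ϑ=39*cos(pi/39)/(cos(pi/39) + 1) lies between (both strict).

39*cos(pi/39)/(cos(pi/39) + 1)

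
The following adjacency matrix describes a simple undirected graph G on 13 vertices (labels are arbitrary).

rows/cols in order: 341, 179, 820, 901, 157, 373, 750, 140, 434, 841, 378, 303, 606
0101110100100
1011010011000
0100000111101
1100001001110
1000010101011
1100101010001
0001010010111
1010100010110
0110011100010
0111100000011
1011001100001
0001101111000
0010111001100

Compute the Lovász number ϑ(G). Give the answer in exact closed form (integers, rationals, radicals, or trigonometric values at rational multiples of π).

N(820) = {179, 140, 434, 841, 378, 606}, |N(820)| = 6.
deg(179) = 6; N(179) = {341, 820, 901, 373, 434, 841}.
deg(373) = 6; N(373) = {341, 179, 157, 750, 434, 606}.
N(140) = {341, 820, 157, 434, 378, 303}, |N(140)| = 6.
Every vertex has degree 6 (N=13); Paley(13): SR with (k,λ,μ)=(6,2,3).
A has 3 distinct eigenvalues ≈ [6.0, 1.302776, -2.302776].
λ_max=6, λ_min=-sqrt(13)/2 - 1/2; ϑ = −13·λ_min/(λ_max−λ_min) = sqrt(13).
≈ 3.6056 (to 4 d.p.).

sqrt(13)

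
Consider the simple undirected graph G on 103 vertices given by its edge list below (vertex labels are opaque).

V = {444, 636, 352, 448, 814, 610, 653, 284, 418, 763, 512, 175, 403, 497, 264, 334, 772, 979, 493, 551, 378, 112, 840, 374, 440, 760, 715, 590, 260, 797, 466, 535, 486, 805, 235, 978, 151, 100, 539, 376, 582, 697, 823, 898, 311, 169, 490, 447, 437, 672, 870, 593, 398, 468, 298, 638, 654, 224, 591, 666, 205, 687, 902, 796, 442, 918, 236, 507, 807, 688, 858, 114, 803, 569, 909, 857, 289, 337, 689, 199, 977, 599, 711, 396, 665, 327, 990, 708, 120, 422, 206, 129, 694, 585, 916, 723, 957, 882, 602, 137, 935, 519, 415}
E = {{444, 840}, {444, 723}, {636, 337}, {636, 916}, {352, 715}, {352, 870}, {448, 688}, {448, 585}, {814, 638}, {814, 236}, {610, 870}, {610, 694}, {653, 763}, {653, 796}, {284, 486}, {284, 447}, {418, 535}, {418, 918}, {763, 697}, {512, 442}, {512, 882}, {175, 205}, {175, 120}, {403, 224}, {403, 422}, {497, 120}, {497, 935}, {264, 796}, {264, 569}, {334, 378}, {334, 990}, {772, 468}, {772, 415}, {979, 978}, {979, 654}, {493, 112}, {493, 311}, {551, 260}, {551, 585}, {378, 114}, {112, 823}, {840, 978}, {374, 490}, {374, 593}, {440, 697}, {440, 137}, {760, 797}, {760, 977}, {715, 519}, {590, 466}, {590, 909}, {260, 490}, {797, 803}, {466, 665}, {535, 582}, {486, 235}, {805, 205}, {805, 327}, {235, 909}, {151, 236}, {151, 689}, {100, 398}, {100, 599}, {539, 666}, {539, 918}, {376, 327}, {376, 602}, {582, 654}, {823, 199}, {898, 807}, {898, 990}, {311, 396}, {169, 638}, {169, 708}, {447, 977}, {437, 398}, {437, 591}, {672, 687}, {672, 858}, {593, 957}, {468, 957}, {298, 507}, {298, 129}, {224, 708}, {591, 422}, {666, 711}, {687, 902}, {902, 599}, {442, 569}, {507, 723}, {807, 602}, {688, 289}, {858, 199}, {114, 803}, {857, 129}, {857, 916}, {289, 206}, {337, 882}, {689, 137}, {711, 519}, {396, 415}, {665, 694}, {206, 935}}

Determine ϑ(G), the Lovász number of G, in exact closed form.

103*cos(pi/103)/(cos(pi/103) + 1)

Vertex 112 has 2 neighbors: 493, 823.
deg(334) = 2; N(334) = {378, 990}.
deg(665) = 2; N(665) = {466, 694}.
N(689) = {151, 137}, |N(689)| = 2.
Every vertex has degree 2 (N=103); a single 103-cycle (edge-transitive).
A has 52 distinct eigenvalues ≈ [2.0, 1.9963, 1.9851, 1.9666, 1.9408, 1.9077, 1.8675, 1.8204, 1.7665, 1.7061, 1.6393, 1.5664, 1.4876, 1.4034, 1.3139, 1.2195, 1.1206, 1.0176, 0.9107, 0.8004, 0.6872, 0.5714, 0.4535, 0.3339, 0.2131, 0.0915, -0.0305, -0.1524, -0.2736, -0.3939, -0.5127, -0.6296, -0.7442, -0.856, -0.9646, -1.0696, -1.1706, -1.2673, -1.3593, -1.4462, -1.5277, -1.6036, -1.6735, -1.7371, -1.7943, -1.8448, -1.8885, -1.9251, -1.9546, -1.9768, -1.9916, -1.9991].
Lovász: ϑ = −103(-2*cos(pi/103))/(2+-(-1)*2*cos(pi/103)) = 103*cos(pi/103)/(cos(pi/103) + 1).
Numerically 51.4880205.
Sandwich: α(G)=51 ≤ ϑ(G)=103*cos(pi/103)/(cos(pi/103) + 1) ≤ χ(Ḡ)=52 (both strict).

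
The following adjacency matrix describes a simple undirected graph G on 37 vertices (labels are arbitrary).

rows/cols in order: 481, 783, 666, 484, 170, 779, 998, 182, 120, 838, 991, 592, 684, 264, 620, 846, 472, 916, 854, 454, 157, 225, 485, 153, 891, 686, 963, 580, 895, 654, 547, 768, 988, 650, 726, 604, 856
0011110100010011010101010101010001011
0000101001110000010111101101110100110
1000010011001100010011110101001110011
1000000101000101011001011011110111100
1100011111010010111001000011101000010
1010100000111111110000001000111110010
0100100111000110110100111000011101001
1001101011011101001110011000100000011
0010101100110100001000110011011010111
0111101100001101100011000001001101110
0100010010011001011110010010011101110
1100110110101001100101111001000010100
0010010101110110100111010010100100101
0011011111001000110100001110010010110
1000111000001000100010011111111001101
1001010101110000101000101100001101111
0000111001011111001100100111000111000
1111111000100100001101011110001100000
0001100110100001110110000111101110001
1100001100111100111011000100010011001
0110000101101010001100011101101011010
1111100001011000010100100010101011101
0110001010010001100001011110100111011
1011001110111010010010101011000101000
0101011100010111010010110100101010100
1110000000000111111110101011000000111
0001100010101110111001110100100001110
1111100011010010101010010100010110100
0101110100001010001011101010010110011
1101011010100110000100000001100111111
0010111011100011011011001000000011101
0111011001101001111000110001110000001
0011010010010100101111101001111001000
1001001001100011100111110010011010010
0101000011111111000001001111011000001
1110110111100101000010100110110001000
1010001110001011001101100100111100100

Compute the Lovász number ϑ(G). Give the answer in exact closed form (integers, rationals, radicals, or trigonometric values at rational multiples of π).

Vertex 779 has 18 neighbors: 481, 666, 170, 991, 592, 684, 264, 620, 846, 472, 916, 891, 895, 654, 547, 768, 988, 604.
N(846) = {481, 484, 779, 182, 838, 991, 592, 472, 854, 485, 891, 686, 547, 768, 650, 726, 604, 856}, |N(846)| = 18.
N(592) = {481, 783, 170, 779, 182, 120, 991, 684, 846, 472, 454, 225, 485, 153, 891, 580, 988, 726}, |N(592)| = 18.
Vertex 485 has 18 neighbors: 783, 666, 998, 120, 592, 846, 472, 225, 153, 891, 686, 963, 895, 768, 988, 650, 604, 856.
deg(v) = 18 for all v (|V|=37); SR(37,18,8,9) — a Paley graph.
spec(A) ≈ [18.0, 2.541, -3.541] (distinct, 3 d.p.).
With N=37: ϑ(G) = 37·(-(-sqrt(37)/2 - 1/2))/(18−(-sqrt(37)/2 - 1/2)) = sqrt(37).
Numerically 6.08276.

sqrt(37)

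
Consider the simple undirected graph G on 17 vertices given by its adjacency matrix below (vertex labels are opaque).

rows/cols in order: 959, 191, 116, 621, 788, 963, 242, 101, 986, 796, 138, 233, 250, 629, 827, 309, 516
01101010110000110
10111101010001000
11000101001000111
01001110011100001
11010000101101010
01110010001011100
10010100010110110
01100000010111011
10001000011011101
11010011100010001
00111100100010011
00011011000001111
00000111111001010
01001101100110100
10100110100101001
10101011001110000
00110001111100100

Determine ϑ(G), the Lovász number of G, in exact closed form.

Vertex 242 has 8 neighbors: 959, 621, 963, 796, 233, 250, 827, 309.
deg(191) = 8; N(191) = {959, 116, 621, 788, 963, 101, 796, 629}.
Vertex 959 has 8 neighbors: 191, 116, 788, 242, 986, 796, 827, 309.
N(629) = {191, 788, 963, 101, 986, 233, 250, 827}, |N(629)| = 8.
Every vertex has degree 8 (N=17); Paley(17): SR with (k,λ,μ)=(8,3,4).
spec(A) ≈ [8.0, 1.5616, -2.5616] (distinct, 4 d.p.).
ϑ = −N·λ_min/(λ_max−λ_min) = −17·(-sqrt(17)/2 - 1/2)/(8−(-sqrt(17)/2 - 1/2)) = sqrt(17).
≈ 4.12311 (to 5 d.p.).

sqrt(17)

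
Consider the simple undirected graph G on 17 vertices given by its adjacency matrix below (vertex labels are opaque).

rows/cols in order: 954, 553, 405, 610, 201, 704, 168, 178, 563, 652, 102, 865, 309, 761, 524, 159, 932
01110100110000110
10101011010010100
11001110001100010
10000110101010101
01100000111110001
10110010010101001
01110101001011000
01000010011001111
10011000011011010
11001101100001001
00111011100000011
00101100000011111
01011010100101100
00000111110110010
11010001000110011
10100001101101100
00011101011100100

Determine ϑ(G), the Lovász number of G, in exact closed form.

Vertex 201 has 8 neighbors: 553, 405, 563, 652, 102, 865, 309, 932.
deg(178) = 8; N(178) = {553, 168, 652, 102, 761, 524, 159, 932}.
Vertex 524 has 8 neighbors: 954, 553, 610, 178, 865, 309, 159, 932.
Vertex 405 has 8 neighbors: 954, 553, 201, 704, 168, 102, 865, 159.
17-vertex 8-regular graph: strongly regular (17,8,3,4).
The 3 distinct eigenvalues: [8.0, 1.562, -2.562].
−17·(-sqrt(17)/2 - 1/2) / ((8)−(-sqrt(17)/2 - 1/2)) = sqrt(17) = ϑ(G).
= 4.1231056… (decimal).

sqrt(17)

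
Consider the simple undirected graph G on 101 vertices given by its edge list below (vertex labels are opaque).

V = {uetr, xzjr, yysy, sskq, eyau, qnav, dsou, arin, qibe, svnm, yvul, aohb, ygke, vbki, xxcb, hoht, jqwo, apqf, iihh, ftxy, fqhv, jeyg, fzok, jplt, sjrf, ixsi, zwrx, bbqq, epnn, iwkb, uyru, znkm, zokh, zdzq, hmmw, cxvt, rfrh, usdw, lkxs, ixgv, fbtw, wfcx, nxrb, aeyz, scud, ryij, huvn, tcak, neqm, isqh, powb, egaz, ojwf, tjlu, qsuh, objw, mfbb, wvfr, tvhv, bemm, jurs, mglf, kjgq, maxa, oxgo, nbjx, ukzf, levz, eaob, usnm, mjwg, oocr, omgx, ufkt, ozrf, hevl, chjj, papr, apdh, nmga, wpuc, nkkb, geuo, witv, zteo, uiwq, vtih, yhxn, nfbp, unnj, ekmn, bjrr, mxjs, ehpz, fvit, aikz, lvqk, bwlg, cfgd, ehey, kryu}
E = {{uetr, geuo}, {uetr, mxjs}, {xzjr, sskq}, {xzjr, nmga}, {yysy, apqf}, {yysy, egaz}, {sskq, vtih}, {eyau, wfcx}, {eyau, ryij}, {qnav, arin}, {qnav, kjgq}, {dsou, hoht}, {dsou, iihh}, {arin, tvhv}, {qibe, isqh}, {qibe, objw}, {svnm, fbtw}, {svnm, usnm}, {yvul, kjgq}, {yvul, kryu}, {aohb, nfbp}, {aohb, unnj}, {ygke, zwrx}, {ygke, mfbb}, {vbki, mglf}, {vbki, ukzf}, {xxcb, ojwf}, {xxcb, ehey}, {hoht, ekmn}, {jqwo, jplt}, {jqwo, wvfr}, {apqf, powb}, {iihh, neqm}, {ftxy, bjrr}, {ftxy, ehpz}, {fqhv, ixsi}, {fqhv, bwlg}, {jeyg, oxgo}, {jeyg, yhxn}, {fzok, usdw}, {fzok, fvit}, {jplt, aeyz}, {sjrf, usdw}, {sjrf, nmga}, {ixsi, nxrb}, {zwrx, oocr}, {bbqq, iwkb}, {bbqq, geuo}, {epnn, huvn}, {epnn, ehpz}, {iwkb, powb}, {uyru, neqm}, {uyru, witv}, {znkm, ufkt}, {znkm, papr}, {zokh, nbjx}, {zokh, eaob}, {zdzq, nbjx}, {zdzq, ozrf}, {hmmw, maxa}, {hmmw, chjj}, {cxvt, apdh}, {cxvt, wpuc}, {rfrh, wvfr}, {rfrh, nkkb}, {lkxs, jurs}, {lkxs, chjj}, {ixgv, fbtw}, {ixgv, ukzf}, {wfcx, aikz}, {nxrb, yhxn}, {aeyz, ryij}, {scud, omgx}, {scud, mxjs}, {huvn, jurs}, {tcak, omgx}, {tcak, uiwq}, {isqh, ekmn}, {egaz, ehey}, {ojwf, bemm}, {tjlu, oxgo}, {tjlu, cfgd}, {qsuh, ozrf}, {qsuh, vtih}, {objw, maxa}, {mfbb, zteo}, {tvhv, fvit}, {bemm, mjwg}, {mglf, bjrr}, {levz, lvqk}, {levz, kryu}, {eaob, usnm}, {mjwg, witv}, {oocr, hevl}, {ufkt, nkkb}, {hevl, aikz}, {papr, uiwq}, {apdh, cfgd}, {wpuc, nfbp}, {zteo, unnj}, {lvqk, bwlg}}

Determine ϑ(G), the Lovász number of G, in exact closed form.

101*cos(pi/101)/(cos(pi/101) + 1)

Vertex ozrf has 2 neighbors: zdzq, qsuh.
Vertex egaz has 2 neighbors: yysy, ehey.
Vertex ixgv has 2 neighbors: fbtw, ukzf.
deg(witv) = 2; N(witv) = {uyru, mjwg}.
2-regular, N=101; connected 2-regular on 101 ⇒ C_{101}.
Distinct eigenvalues (to 6 d.p.): [2.0, 1.996131, 1.98454, 1.96527, 1.938398, 1.904026, 1.862288, 1.813345, 1.757387, 1.694629, 1.625316, 1.549714, 1.468117, 1.38084, 1.288221, 1.190618, 1.088408, 0.981988, 0.871769, 0.758177, 0.641652, 0.522644, 0.401614, 0.279031, 0.155368, 0.031104, -0.093281, -0.217304, -0.340487, -0.462353, -0.582429, -0.700253, -0.815367, -0.927327, -1.035699, -1.140065, -1.240019, -1.335176, -1.425168, -1.509646, -1.588283, -1.660776, -1.726843, -1.78623, -1.838706, -1.884069, -1.922142, -1.952779, -1.975861, -1.991299, -1.999033].
With N=101: ϑ(G) = 101·(-(-1)*2*cos(pi/101))/(2−(-2*cos(pi/101))) = 101*cos(pi/101)/(cos(pi/101) + 1).
Numerically 50.4877832.
Check 50 ≤ 101*cos(pi/101)/(cos(pi/101) + 1) ≤ 51: both strict.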